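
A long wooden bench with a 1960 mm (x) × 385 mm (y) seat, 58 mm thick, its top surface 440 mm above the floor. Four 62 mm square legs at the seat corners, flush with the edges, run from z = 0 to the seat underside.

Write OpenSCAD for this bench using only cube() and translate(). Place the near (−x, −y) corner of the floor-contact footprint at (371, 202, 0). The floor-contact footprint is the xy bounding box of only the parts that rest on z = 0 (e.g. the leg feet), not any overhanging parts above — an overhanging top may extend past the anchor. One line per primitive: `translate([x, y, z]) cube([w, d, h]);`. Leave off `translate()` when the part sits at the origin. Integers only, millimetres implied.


translate([371, 202, 382]) cube([1960, 385, 58]);
translate([371, 202, 0]) cube([62, 62, 382]);
translate([371, 525, 0]) cube([62, 62, 382]);
translate([2269, 202, 0]) cube([62, 62, 382]);
translate([2269, 525, 0]) cube([62, 62, 382]);


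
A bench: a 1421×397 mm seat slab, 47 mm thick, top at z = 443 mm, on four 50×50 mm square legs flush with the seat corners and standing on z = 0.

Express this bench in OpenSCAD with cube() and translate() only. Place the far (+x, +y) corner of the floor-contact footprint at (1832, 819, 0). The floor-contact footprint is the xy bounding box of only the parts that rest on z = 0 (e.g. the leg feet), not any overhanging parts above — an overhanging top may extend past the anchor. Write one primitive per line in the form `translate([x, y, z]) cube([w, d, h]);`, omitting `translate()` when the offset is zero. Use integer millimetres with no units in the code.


translate([411, 422, 396]) cube([1421, 397, 47]);
translate([411, 422, 0]) cube([50, 50, 396]);
translate([411, 769, 0]) cube([50, 50, 396]);
translate([1782, 422, 0]) cube([50, 50, 396]);
translate([1782, 769, 0]) cube([50, 50, 396]);


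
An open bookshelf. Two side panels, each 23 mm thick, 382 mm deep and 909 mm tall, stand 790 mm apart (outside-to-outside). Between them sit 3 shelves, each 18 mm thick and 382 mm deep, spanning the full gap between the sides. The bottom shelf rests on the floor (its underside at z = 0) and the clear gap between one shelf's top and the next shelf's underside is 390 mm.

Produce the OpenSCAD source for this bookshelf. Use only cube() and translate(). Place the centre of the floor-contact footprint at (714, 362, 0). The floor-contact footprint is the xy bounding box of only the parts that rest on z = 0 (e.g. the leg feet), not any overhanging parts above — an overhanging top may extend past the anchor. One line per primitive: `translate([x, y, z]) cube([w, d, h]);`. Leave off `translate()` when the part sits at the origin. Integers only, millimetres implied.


translate([319, 171, 0]) cube([23, 382, 909]);
translate([1086, 171, 0]) cube([23, 382, 909]);
translate([342, 171, 0]) cube([744, 382, 18]);
translate([342, 171, 408]) cube([744, 382, 18]);
translate([342, 171, 816]) cube([744, 382, 18]);


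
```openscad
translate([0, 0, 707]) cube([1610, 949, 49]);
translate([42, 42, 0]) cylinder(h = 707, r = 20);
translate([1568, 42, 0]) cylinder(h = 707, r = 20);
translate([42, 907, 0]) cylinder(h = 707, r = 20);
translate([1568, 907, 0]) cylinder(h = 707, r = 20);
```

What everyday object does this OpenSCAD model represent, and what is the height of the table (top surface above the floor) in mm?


A table. The table height is 756 mm.

A 1610×949×49 slab sits at z = 707 on four Ø40 mm round legs — a table. The top surface is at 707 + 49 = 756 mm.


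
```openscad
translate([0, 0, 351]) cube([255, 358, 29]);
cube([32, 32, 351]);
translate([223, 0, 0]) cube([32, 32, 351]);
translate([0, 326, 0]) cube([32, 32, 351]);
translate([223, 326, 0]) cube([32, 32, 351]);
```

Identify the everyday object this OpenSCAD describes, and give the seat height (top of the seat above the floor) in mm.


A stool. The seat height is 380 mm.

A 255×358×29 slab at z = 351 on four corner posts — a stool. The seat top is 351 + 29 = 380 mm.


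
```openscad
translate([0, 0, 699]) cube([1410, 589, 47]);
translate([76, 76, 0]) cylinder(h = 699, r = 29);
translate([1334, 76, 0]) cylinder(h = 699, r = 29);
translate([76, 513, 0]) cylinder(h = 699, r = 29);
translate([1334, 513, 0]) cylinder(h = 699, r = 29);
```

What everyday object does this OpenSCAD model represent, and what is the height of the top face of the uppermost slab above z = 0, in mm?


A table. The table height is 746 mm.

A 1410×589×47 slab sits at z = 699 on four Ø58 mm round legs — a table. The top surface is at 699 + 47 = 746 mm.


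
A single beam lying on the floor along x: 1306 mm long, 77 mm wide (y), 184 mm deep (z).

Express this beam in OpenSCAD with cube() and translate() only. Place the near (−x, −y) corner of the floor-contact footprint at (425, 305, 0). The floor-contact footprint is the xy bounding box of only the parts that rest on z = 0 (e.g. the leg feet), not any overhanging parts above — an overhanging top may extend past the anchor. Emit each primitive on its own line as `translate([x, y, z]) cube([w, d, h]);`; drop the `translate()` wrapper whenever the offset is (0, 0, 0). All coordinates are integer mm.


translate([425, 305, 0]) cube([1306, 77, 184]);


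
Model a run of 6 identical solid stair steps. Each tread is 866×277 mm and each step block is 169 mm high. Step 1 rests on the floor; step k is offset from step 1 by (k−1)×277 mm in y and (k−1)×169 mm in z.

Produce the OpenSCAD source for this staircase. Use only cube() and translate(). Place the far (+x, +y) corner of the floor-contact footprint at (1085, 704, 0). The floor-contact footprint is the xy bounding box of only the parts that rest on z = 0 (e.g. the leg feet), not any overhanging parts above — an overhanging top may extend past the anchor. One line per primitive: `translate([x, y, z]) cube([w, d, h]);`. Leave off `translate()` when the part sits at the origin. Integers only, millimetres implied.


translate([219, 427, 0]) cube([866, 277, 169]);
translate([219, 704, 169]) cube([866, 277, 169]);
translate([219, 981, 338]) cube([866, 277, 169]);
translate([219, 1258, 507]) cube([866, 277, 169]);
translate([219, 1535, 676]) cube([866, 277, 169]);
translate([219, 1812, 845]) cube([866, 277, 169]);


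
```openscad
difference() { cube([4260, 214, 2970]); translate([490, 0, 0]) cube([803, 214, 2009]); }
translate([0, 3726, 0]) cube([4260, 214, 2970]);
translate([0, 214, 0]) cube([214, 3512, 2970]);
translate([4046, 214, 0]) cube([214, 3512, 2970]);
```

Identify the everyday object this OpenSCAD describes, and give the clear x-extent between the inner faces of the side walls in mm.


A single room. The interior width is 3832 mm.

Four walls enclosing a rectangle with a door in the front wall — a room. Outside width 4260 minus two 214 mm walls gives 3832 mm.


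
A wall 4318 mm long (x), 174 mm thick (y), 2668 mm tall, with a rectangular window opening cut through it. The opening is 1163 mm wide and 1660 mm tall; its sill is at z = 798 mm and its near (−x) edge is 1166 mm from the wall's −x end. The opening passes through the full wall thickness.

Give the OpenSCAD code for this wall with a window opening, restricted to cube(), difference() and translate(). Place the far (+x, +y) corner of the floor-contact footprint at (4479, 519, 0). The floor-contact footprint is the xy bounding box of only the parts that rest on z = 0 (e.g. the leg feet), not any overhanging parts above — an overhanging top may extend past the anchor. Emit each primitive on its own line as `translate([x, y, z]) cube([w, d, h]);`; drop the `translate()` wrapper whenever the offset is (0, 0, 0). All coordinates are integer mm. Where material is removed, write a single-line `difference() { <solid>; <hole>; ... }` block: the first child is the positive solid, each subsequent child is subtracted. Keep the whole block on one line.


difference() { translate([161, 345, 0]) cube([4318, 174, 2668]); translate([1327, 345, 798]) cube([1163, 174, 1660]); }


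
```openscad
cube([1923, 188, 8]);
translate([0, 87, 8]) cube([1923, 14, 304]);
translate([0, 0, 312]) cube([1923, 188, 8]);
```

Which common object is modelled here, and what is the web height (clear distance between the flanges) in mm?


An I-beam. The web height is 304 mm.

Two wide flanges with a thin centred web — an I-beam. Overall 320 mm minus two 8 mm flanges gives a web of 320 − 2·8 = 304 mm.


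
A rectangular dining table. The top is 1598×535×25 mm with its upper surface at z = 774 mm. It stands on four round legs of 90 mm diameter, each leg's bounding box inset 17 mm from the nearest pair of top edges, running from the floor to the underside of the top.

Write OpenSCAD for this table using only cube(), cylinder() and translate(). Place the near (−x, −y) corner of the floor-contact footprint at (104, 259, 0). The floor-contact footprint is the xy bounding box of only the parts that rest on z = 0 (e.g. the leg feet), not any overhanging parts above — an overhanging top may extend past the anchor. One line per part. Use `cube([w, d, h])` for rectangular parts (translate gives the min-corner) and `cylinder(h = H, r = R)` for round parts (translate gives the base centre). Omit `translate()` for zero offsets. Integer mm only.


translate([87, 242, 749]) cube([1598, 535, 25]);
translate([149, 304, 0]) cylinder(h = 749, r = 45);
translate([1623, 304, 0]) cylinder(h = 749, r = 45);
translate([149, 715, 0]) cylinder(h = 749, r = 45);
translate([1623, 715, 0]) cylinder(h = 749, r = 45);


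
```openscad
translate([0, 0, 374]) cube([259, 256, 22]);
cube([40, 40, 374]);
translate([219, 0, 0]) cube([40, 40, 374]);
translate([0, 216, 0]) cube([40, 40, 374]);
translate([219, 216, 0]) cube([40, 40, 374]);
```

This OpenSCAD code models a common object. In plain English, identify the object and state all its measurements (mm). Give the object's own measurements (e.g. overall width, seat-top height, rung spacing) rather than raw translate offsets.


A simple wooden stool: a rectangular seat 259 mm (x) by 256 mm (y), 22 mm thick, top face at z = 396 mm, on four square legs, each 40×40 mm in cross-section. The legs rest on z = 0, each flush with a corner of the seat.


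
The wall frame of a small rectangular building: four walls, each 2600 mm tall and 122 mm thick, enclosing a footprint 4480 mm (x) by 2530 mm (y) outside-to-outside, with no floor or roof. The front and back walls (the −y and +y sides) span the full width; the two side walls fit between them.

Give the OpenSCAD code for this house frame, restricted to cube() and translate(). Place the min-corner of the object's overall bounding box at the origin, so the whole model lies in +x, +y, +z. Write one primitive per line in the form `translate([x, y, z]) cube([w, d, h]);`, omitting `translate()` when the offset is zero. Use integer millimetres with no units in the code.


cube([4480, 122, 2600]);
translate([0, 2408, 0]) cube([4480, 122, 2600]);
translate([0, 122, 0]) cube([122, 2286, 2600]);
translate([4358, 122, 0]) cube([122, 2286, 2600]);


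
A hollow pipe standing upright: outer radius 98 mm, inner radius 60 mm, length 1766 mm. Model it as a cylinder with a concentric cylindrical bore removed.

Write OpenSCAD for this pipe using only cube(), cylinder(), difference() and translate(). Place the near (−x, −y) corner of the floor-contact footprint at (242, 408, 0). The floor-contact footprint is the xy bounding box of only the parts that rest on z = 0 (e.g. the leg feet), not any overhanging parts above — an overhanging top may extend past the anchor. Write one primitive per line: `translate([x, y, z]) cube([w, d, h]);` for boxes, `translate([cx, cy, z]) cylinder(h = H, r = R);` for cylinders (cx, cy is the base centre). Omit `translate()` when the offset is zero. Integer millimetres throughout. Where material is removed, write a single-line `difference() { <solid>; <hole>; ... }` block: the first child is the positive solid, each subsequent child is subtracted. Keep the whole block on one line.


difference() { translate([340, 506, 0]) cylinder(h = 1766, r = 98); translate([340, 506, 0]) cylinder(h = 1766, r = 60); }


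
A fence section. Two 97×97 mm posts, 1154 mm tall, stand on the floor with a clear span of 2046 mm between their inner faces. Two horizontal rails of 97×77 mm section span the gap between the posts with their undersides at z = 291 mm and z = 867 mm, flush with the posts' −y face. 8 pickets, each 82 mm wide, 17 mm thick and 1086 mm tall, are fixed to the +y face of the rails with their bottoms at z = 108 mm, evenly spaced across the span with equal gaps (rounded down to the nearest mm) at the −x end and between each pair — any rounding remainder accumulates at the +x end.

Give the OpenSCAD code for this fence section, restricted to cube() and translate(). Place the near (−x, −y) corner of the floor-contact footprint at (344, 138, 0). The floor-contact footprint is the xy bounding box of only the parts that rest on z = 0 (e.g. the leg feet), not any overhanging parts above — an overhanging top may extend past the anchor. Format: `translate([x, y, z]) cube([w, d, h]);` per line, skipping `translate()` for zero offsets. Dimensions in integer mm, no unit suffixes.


translate([344, 138, 0]) cube([97, 97, 1154]);
translate([2487, 138, 0]) cube([97, 97, 1154]);
translate([441, 138, 291]) cube([2046, 97, 77]);
translate([441, 138, 867]) cube([2046, 97, 77]);
translate([595, 235, 108]) cube([82, 17, 1086]);
translate([831, 235, 108]) cube([82, 17, 1086]);
translate([1067, 235, 108]) cube([82, 17, 1086]);
translate([1303, 235, 108]) cube([82, 17, 1086]);
translate([1539, 235, 108]) cube([82, 17, 1086]);
translate([1775, 235, 108]) cube([82, 17, 1086]);
translate([2011, 235, 108]) cube([82, 17, 1086]);
translate([2247, 235, 108]) cube([82, 17, 1086]);


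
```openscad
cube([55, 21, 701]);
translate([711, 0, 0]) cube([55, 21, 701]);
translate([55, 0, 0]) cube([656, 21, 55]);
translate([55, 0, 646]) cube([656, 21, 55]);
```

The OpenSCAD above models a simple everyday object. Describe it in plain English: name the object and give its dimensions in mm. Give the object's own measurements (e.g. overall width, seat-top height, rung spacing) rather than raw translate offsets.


A rectangular picture frame lying in the x–z plane (depth along y). The opening is 656 mm wide (x) by 591 mm tall (z), surrounded by a border 55 mm wide on all four sides. The frame is 21 mm deep and is made of two full-height vertical stiles with two horizontal rails fitted between them.


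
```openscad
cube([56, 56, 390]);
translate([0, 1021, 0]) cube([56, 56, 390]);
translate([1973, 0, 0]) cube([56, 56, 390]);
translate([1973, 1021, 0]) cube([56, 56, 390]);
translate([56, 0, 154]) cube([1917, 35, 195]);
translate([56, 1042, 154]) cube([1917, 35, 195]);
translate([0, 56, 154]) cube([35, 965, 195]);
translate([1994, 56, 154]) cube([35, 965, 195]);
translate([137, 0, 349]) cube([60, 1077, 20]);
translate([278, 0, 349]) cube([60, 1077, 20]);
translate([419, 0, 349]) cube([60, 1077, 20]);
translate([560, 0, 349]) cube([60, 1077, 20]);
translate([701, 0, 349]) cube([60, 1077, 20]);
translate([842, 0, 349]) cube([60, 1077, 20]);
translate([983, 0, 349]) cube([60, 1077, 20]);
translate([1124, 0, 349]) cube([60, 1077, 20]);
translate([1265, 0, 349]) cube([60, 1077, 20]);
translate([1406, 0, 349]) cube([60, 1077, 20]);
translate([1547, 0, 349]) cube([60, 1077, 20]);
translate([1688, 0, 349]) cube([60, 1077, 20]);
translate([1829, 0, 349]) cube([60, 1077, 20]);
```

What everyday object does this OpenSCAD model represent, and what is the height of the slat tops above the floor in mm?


A bed frame. The slat-top height is 369 mm.

Four posts, four rails, and a row of slats — a bed frame. Slats sit on the rails at z = 154 + 195 = 349; with slat thickness 20, the top is 369 mm.


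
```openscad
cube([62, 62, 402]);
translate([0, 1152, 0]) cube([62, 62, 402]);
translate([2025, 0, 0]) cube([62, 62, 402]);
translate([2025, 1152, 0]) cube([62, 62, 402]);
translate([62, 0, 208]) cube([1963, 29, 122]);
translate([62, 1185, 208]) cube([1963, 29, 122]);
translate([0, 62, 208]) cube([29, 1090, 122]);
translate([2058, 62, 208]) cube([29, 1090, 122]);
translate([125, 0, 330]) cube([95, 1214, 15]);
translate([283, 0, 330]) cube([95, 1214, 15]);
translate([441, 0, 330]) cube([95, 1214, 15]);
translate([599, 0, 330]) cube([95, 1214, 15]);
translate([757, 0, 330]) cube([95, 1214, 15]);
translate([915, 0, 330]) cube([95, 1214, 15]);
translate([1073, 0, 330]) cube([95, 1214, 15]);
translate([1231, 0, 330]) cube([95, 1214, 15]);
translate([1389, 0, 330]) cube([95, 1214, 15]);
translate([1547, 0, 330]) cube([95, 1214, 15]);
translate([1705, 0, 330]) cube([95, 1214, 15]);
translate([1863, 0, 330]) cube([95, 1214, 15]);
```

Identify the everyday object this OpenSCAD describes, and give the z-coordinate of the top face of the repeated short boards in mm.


A bed frame. The slat-top height is 345 mm.

Four posts, four rails, and a row of slats — a bed frame. Slats sit on the rails at z = 208 + 122 = 330; with slat thickness 15, the top is 345 mm.


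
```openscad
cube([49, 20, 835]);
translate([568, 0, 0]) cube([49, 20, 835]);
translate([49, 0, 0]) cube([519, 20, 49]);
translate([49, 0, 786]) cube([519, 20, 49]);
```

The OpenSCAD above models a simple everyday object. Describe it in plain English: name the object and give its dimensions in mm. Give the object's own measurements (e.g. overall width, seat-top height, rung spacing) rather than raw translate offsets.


A rectangular picture frame lying in the x–z plane (depth along y). The opening is 519 mm wide (x) by 737 mm tall (z), surrounded by a border 49 mm wide on all four sides. The frame is 20 mm deep and is made of two full-height vertical stiles with two horizontal rails fitted between them.


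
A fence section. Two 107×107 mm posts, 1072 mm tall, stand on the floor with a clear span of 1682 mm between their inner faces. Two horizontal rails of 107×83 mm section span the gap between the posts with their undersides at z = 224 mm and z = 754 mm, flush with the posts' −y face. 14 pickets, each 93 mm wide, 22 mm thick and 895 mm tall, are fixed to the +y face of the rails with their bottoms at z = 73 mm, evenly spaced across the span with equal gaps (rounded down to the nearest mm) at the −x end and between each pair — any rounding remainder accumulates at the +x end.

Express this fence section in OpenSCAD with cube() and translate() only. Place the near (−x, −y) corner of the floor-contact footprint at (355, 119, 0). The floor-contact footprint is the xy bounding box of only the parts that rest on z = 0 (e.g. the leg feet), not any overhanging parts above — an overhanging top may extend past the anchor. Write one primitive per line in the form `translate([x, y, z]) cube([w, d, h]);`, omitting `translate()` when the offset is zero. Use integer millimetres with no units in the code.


translate([355, 119, 0]) cube([107, 107, 1072]);
translate([2144, 119, 0]) cube([107, 107, 1072]);
translate([462, 119, 224]) cube([1682, 107, 83]);
translate([462, 119, 754]) cube([1682, 107, 83]);
translate([487, 226, 73]) cube([93, 22, 895]);
translate([605, 226, 73]) cube([93, 22, 895]);
translate([723, 226, 73]) cube([93, 22, 895]);
translate([841, 226, 73]) cube([93, 22, 895]);
translate([959, 226, 73]) cube([93, 22, 895]);
translate([1077, 226, 73]) cube([93, 22, 895]);
translate([1195, 226, 73]) cube([93, 22, 895]);
translate([1313, 226, 73]) cube([93, 22, 895]);
translate([1431, 226, 73]) cube([93, 22, 895]);
translate([1549, 226, 73]) cube([93, 22, 895]);
translate([1667, 226, 73]) cube([93, 22, 895]);
translate([1785, 226, 73]) cube([93, 22, 895]);
translate([1903, 226, 73]) cube([93, 22, 895]);
translate([2021, 226, 73]) cube([93, 22, 895]);


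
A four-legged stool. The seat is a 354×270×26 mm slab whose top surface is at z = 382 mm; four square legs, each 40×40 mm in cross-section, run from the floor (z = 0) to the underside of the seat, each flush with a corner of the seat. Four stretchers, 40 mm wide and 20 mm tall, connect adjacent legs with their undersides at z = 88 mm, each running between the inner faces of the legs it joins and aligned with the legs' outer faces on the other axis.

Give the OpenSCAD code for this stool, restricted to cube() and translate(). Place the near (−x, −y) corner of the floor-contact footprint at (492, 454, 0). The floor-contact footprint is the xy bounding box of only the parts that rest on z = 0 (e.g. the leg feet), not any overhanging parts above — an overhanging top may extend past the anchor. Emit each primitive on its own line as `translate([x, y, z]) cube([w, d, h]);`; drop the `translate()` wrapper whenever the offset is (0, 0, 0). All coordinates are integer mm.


translate([492, 454, 356]) cube([354, 270, 26]);
translate([492, 454, 0]) cube([40, 40, 356]);
translate([806, 454, 0]) cube([40, 40, 356]);
translate([492, 684, 0]) cube([40, 40, 356]);
translate([806, 684, 0]) cube([40, 40, 356]);
translate([532, 454, 88]) cube([274, 40, 20]);
translate([532, 684, 88]) cube([274, 40, 20]);
translate([492, 494, 88]) cube([40, 190, 20]);
translate([806, 494, 88]) cube([40, 190, 20]);


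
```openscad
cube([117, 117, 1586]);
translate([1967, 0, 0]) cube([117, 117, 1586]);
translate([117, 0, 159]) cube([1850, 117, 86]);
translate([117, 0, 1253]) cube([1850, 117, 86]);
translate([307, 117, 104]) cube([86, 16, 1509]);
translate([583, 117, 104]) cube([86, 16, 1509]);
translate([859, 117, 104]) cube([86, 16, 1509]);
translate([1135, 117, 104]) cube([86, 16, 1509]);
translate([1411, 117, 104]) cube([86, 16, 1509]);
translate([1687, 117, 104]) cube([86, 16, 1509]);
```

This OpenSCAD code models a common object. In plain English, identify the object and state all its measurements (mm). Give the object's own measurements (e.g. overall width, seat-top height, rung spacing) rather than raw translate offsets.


A fence section. Two 117×117 mm posts, 1586 mm tall, stand on the floor with a clear span of 1850 mm between their inner faces. Two horizontal rails of 117×86 mm section span the gap between the posts with their undersides at z = 159 mm and z = 1253 mm, flush with the posts' −y face. 6 pickets, each 86 mm wide, 16 mm thick and 1509 mm tall, are fixed to the +y face of the rails with their bottoms at z = 104 mm, spaced across the span with a 190 mm gap after the −x post and between neighbouring pickets, with 194 mm left before the +x post.


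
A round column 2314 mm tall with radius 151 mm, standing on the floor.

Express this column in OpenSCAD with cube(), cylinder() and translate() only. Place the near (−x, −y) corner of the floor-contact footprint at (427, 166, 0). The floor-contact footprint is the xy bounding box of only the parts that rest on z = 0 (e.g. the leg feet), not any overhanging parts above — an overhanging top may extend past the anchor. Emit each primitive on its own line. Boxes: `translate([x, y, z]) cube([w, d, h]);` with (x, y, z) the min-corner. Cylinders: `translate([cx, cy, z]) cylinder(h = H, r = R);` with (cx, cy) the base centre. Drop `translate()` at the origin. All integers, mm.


translate([578, 317, 0]) cylinder(h = 2314, r = 151);


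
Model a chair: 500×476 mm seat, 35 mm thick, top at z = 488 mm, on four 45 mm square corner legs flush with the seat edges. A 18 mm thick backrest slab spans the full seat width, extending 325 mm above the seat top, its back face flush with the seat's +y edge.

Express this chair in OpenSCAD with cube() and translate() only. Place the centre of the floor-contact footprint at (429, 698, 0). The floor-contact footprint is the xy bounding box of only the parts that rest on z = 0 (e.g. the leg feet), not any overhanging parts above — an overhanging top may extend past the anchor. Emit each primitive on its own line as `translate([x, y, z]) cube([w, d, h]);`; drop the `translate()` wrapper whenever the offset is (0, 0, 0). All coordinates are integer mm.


// leg_h = 488 - 35 = 453
translate([179, 460, 453]) cube([500, 476, 35]);
translate([179, 460, 0]) cube([45, 45, 453]);
translate([634, 460, 0]) cube([45, 45, 453]);
translate([179, 891, 0]) cube([45, 45, 453]);
translate([634, 891, 0]) cube([45, 45, 453]);
translate([179, 918, 488]) cube([500, 18, 325]);


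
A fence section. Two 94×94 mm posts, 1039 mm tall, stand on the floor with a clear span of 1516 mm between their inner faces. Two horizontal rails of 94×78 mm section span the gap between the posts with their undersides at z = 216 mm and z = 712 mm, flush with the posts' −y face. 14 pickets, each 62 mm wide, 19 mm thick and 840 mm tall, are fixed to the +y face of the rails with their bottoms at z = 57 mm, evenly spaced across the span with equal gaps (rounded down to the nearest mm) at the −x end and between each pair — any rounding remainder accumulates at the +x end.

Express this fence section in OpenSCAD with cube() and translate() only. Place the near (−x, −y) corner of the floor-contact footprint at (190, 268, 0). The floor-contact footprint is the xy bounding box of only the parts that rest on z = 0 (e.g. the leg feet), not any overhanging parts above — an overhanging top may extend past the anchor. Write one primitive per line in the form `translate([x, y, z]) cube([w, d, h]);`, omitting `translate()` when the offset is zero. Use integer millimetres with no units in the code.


translate([190, 268, 0]) cube([94, 94, 1039]);
translate([1800, 268, 0]) cube([94, 94, 1039]);
translate([284, 268, 216]) cube([1516, 94, 78]);
translate([284, 268, 712]) cube([1516, 94, 78]);
translate([327, 362, 57]) cube([62, 19, 840]);
translate([432, 362, 57]) cube([62, 19, 840]);
translate([537, 362, 57]) cube([62, 19, 840]);
translate([642, 362, 57]) cube([62, 19, 840]);
translate([747, 362, 57]) cube([62, 19, 840]);
translate([852, 362, 57]) cube([62, 19, 840]);
translate([957, 362, 57]) cube([62, 19, 840]);
translate([1062, 362, 57]) cube([62, 19, 840]);
translate([1167, 362, 57]) cube([62, 19, 840]);
translate([1272, 362, 57]) cube([62, 19, 840]);
translate([1377, 362, 57]) cube([62, 19, 840]);
translate([1482, 362, 57]) cube([62, 19, 840]);
translate([1587, 362, 57]) cube([62, 19, 840]);
translate([1692, 362, 57]) cube([62, 19, 840]);


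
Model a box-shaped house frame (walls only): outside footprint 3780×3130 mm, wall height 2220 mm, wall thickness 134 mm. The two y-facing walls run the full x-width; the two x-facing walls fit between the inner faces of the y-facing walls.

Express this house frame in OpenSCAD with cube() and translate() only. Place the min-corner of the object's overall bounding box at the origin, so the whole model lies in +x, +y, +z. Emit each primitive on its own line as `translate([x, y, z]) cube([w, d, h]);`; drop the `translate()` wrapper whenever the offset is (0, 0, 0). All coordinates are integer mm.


cube([3780, 134, 2220]);
translate([0, 2996, 0]) cube([3780, 134, 2220]);
translate([0, 134, 0]) cube([134, 2862, 2220]);
translate([3646, 134, 0]) cube([134, 2862, 2220]);


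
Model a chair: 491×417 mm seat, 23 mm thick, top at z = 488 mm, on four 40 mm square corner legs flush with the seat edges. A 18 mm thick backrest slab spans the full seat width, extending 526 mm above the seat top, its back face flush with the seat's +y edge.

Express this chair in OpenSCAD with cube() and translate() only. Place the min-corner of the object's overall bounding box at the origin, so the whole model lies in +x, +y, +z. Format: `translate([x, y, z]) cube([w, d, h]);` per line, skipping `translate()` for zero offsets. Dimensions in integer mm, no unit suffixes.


translate([0, 0, 465]) cube([491, 417, 23]);
cube([40, 40, 465]);
translate([451, 0, 0]) cube([40, 40, 465]);
translate([0, 377, 0]) cube([40, 40, 465]);
translate([451, 377, 0]) cube([40, 40, 465]);
translate([0, 399, 488]) cube([491, 18, 526]);


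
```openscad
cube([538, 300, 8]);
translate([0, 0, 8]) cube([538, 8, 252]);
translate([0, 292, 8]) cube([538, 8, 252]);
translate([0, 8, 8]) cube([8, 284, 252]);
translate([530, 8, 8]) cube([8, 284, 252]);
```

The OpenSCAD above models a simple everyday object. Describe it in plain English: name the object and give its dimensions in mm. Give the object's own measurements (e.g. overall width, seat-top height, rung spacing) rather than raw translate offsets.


An open-topped rectangular box: outside dimensions 538×300×260 mm, with a uniform wall and base thickness of 8 mm. The base is a full 538×300 slab on the floor; four walls sit on top of the base. The front and back walls (the −y and +y sides) span the full width; the two side walls fit between them.


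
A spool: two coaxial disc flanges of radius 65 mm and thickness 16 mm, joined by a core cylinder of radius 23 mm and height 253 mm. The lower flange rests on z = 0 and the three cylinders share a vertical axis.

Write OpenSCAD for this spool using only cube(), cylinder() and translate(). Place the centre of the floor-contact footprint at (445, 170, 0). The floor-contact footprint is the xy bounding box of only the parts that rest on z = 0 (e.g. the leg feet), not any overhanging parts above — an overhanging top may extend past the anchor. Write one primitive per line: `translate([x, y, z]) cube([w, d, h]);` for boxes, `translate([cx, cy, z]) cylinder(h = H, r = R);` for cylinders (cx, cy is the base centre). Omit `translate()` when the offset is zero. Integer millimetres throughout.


translate([445, 170, 0]) cylinder(h = 16, r = 65);
translate([445, 170, 16]) cylinder(h = 253, r = 23);
translate([445, 170, 269]) cylinder(h = 16, r = 65);


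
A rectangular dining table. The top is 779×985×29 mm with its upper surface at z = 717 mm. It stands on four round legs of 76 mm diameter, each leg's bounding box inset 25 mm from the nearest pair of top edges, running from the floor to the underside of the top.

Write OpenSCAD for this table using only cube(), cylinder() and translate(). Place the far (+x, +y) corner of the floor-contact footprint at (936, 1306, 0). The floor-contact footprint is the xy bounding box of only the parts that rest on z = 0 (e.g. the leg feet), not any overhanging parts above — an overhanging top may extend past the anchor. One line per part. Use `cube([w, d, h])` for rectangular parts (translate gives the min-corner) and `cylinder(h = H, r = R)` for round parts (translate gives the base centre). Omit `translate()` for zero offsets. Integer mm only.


translate([182, 346, 688]) cube([779, 985, 29]);
translate([245, 409, 0]) cylinder(h = 688, r = 38);
translate([898, 409, 0]) cylinder(h = 688, r = 38);
translate([245, 1268, 0]) cylinder(h = 688, r = 38);
translate([898, 1268, 0]) cylinder(h = 688, r = 38);


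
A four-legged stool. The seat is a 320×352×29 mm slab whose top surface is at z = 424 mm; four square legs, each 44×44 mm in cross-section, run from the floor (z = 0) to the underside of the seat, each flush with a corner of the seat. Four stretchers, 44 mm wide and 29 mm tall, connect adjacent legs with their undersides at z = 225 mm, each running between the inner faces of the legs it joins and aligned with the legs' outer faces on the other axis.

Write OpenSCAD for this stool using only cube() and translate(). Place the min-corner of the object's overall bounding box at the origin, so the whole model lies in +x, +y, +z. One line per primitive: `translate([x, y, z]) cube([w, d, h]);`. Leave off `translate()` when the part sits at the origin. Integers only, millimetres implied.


// leg_h = 424 - 29 = 395
// stretcher span = 320 - 2*44 = 232
translate([0, 0, 395]) cube([320, 352, 29]);
cube([44, 44, 395]);
translate([276, 0, 0]) cube([44, 44, 395]);
translate([0, 308, 0]) cube([44, 44, 395]);
translate([276, 308, 0]) cube([44, 44, 395]);
translate([44, 0, 225]) cube([232, 44, 29]);
translate([44, 308, 225]) cube([232, 44, 29]);
translate([0, 44, 225]) cube([44, 264, 29]);
translate([276, 44, 225]) cube([44, 264, 29]);


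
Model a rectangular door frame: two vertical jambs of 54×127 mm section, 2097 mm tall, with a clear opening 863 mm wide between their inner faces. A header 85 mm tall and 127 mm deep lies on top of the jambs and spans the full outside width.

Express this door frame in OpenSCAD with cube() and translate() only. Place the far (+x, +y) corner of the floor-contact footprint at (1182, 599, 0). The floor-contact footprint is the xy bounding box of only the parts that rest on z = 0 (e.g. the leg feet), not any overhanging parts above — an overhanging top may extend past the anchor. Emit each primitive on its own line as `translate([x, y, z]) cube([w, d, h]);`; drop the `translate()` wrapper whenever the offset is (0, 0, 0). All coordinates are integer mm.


translate([211, 472, 0]) cube([54, 127, 2097]);
translate([1128, 472, 0]) cube([54, 127, 2097]);
translate([211, 472, 2097]) cube([971, 127, 85]);


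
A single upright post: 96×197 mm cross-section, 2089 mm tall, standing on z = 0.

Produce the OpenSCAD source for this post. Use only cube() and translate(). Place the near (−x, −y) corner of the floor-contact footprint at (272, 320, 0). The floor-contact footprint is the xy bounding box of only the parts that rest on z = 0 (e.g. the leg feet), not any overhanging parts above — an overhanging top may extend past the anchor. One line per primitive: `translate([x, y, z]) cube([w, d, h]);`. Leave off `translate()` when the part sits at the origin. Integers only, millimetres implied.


translate([272, 320, 0]) cube([96, 197, 2089]);


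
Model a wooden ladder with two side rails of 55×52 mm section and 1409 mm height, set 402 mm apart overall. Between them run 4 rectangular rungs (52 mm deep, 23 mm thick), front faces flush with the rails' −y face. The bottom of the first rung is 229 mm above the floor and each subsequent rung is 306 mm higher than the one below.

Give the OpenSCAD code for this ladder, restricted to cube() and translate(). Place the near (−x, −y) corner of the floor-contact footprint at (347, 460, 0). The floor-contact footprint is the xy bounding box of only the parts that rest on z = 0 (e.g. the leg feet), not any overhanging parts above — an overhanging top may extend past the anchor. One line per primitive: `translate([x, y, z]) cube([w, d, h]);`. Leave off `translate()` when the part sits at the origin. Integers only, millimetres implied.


translate([347, 460, 0]) cube([55, 52, 1409]);
translate([694, 460, 0]) cube([55, 52, 1409]);
translate([402, 460, 229]) cube([292, 52, 23]);
translate([402, 460, 535]) cube([292, 52, 23]);
translate([402, 460, 841]) cube([292, 52, 23]);
translate([402, 460, 1147]) cube([292, 52, 23]);


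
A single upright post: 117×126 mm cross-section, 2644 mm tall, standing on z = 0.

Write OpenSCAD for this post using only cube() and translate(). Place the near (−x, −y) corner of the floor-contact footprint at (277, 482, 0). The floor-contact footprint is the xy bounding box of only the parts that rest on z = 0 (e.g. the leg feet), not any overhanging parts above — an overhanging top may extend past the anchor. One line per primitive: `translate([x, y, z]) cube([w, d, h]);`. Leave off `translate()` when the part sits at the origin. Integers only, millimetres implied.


translate([277, 482, 0]) cube([117, 126, 2644]);


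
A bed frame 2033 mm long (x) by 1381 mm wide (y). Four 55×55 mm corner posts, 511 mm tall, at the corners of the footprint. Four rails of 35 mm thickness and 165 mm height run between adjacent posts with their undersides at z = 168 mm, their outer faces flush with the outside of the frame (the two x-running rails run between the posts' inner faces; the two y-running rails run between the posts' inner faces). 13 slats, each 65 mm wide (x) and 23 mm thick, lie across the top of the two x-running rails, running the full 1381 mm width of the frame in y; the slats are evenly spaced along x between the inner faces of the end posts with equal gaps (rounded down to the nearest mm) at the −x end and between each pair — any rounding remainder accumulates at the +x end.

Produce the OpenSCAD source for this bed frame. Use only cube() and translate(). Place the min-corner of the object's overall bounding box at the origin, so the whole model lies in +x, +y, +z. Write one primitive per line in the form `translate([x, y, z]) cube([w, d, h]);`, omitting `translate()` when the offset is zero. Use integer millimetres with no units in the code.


cube([55, 55, 511]);
translate([0, 1326, 0]) cube([55, 55, 511]);
translate([1978, 0, 0]) cube([55, 55, 511]);
translate([1978, 1326, 0]) cube([55, 55, 511]);
translate([55, 0, 168]) cube([1923, 35, 165]);
translate([55, 1346, 168]) cube([1923, 35, 165]);
translate([0, 55, 168]) cube([35, 1271, 165]);
translate([1998, 55, 168]) cube([35, 1271, 165]);
translate([132, 0, 333]) cube([65, 1381, 23]);
translate([274, 0, 333]) cube([65, 1381, 23]);
translate([416, 0, 333]) cube([65, 1381, 23]);
translate([558, 0, 333]) cube([65, 1381, 23]);
translate([700, 0, 333]) cube([65, 1381, 23]);
translate([842, 0, 333]) cube([65, 1381, 23]);
translate([984, 0, 333]) cube([65, 1381, 23]);
translate([1126, 0, 333]) cube([65, 1381, 23]);
translate([1268, 0, 333]) cube([65, 1381, 23]);
translate([1410, 0, 333]) cube([65, 1381, 23]);
translate([1552, 0, 333]) cube([65, 1381, 23]);
translate([1694, 0, 333]) cube([65, 1381, 23]);
translate([1836, 0, 333]) cube([65, 1381, 23]);


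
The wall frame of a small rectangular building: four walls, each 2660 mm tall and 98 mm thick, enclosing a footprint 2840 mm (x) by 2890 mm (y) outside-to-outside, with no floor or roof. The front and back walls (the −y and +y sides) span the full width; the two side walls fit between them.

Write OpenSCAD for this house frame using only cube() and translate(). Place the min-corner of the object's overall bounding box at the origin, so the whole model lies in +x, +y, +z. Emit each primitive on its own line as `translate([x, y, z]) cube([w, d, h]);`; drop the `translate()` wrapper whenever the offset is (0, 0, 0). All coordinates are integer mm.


cube([2840, 98, 2660]);
translate([0, 2792, 0]) cube([2840, 98, 2660]);
translate([0, 98, 0]) cube([98, 2694, 2660]);
translate([2742, 98, 0]) cube([98, 2694, 2660]);


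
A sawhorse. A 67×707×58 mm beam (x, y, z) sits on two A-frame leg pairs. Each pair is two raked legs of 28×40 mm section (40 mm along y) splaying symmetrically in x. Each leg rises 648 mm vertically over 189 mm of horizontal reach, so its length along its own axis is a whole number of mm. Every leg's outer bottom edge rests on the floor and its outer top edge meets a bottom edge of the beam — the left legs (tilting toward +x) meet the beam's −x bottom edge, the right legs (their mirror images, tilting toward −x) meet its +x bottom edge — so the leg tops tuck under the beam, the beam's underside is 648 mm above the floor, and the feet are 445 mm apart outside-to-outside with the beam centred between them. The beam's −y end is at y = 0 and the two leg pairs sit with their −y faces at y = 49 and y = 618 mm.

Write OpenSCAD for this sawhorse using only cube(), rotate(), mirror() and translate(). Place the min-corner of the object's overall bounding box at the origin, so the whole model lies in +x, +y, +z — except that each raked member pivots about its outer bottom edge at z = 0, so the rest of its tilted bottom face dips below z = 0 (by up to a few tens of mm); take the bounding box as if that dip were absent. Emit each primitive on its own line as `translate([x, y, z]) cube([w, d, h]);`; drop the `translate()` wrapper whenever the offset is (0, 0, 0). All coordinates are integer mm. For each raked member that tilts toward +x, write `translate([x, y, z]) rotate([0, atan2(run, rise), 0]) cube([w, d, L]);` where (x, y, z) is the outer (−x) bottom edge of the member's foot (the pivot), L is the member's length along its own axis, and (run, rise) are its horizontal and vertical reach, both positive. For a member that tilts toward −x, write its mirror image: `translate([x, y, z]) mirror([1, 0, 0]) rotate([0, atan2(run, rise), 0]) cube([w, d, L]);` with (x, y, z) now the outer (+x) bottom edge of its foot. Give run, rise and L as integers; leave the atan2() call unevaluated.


translate([189, 0, 648]) cube([67, 707, 58]);
translate([0, 49, 0]) rotate([0, atan2(189, 648), 0]) cube([28, 40, 675]);
translate([445, 49, 0]) mirror([1, 0, 0]) rotate([0, atan2(189, 648), 0]) cube([28, 40, 675]);
translate([0, 618, 0]) rotate([0, atan2(189, 648), 0]) cube([28, 40, 675]);
translate([445, 618, 0]) mirror([1, 0, 0]) rotate([0, atan2(189, 648), 0]) cube([28, 40, 675]);
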